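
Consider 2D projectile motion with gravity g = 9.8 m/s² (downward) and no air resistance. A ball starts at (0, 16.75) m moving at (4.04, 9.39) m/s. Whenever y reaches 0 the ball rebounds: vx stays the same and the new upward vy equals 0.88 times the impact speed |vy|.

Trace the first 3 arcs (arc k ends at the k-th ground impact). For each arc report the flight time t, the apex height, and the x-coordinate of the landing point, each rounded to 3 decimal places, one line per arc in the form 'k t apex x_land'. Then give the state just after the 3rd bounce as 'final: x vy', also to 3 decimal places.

1 3.041 21.249 12.284
2 3.665 16.455 27.091
3 3.225 12.743 40.121
final: 40.121 13.907

Arc 1: start y=16.750, vy=9.390 → t=3.041, apex=21.249, x_land=12.284, impact vy=-20.408
  bounce: vy ← 0.88·20.408 = 17.959
Arc 2: start y=0.000, vy=17.959 → t=3.665, apex=16.455, x_land=27.091, impact vy=-17.959
  bounce: vy ← 0.88·17.959 = 15.804
Arc 3: start y=0.000, vy=15.804 → t=3.225, apex=12.743, x_land=40.121, impact vy=-15.804
  bounce: vy ← 0.88·15.804 = 13.907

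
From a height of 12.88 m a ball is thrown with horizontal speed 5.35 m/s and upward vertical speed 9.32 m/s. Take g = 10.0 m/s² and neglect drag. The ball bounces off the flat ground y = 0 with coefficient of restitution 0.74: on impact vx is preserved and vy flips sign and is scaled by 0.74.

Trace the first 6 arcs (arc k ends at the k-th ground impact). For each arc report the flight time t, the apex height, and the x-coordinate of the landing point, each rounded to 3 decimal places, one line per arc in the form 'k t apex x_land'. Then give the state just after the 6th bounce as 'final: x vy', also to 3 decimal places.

Arc 1: start y=12.880, vy=9.320 → t=2.788, apex=17.223, x_land=14.916, impact vy=-18.560
  bounce: vy ← 0.74·18.560 = 13.734
Arc 2: start y=0.000, vy=13.734 → t=2.747, apex=9.431, x_land=29.611, impact vy=-13.734
  bounce: vy ← 0.74·13.734 = 10.163
Arc 3: start y=0.000, vy=10.163 → t=2.033, apex=5.165, x_land=40.486, impact vy=-10.163
  bounce: vy ← 0.74·10.163 = 7.521
Arc 4: start y=0.000, vy=7.521 → t=1.504, apex=2.828, x_land=48.533, impact vy=-7.521
  bounce: vy ← 0.74·7.521 = 5.565
Arc 5: start y=0.000, vy=5.565 → t=1.113, apex=1.549, x_land=54.488, impact vy=-5.565
  bounce: vy ← 0.74·5.565 = 4.118
Arc 6: start y=0.000, vy=4.118 → t=0.824, apex=0.848, x_land=58.895, impact vy=-4.118
  bounce: vy ← 0.74·4.118 = 3.048

1 2.788 17.223 14.916
2 2.747 9.431 29.611
3 2.033 5.165 40.486
4 1.504 2.828 48.533
5 1.113 1.549 54.488
6 0.824 0.848 58.895
final: 58.895 3.048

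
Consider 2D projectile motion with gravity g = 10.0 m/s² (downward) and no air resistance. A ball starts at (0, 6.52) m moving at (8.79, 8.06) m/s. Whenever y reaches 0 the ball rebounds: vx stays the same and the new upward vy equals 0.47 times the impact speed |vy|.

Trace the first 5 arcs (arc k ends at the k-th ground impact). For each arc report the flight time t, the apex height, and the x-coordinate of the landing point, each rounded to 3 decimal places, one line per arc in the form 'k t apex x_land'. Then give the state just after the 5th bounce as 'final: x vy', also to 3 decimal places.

1 2.204 9.768 19.371
2 1.314 2.158 30.920
3 0.618 0.477 36.348
4 0.290 0.105 38.899
5 0.136 0.023 40.098
final: 40.098 0.321

Arc 1: start y=6.520, vy=8.060 → t=2.204, apex=9.768, x_land=19.371, impact vy=-13.977
  bounce: vy ← 0.47·13.977 = 6.569
Arc 2: start y=0.000, vy=6.569 → t=1.314, apex=2.158, x_land=30.920, impact vy=-6.569
  bounce: vy ← 0.47·6.569 = 3.088
Arc 3: start y=0.000, vy=3.088 → t=0.618, apex=0.477, x_land=36.348, impact vy=-3.088
  bounce: vy ← 0.47·3.088 = 1.451
Arc 4: start y=0.000, vy=1.451 → t=0.290, apex=0.105, x_land=38.899, impact vy=-1.451
  bounce: vy ← 0.47·1.451 = 0.682
Arc 5: start y=0.000, vy=0.682 → t=0.136, apex=0.023, x_land=40.098, impact vy=-0.682
  bounce: vy ← 0.47·0.682 = 0.321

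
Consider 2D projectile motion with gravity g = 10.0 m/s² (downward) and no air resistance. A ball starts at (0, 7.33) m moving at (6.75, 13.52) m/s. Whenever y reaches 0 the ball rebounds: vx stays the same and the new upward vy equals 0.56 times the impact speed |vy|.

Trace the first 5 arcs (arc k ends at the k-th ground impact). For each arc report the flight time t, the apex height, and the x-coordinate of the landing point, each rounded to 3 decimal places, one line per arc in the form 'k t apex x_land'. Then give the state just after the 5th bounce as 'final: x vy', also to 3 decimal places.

Arc 1: start y=7.330, vy=13.520 → t=3.167, apex=16.470, x_land=21.377, impact vy=-18.149
  bounce: vy ← 0.56·18.149 = 10.164
Arc 2: start y=0.000, vy=10.164 → t=2.033, apex=5.165, x_land=35.097, impact vy=-10.164
  bounce: vy ← 0.56·10.164 = 5.692
Arc 3: start y=0.000, vy=5.692 → t=1.138, apex=1.620, x_land=42.781, impact vy=-5.692
  bounce: vy ← 0.56·5.692 = 3.187
Arc 4: start y=0.000, vy=3.187 → t=0.637, apex=0.508, x_land=47.084, impact vy=-3.187
  bounce: vy ← 0.56·3.187 = 1.785
Arc 5: start y=0.000, vy=1.785 → t=0.357, apex=0.159, x_land=49.493, impact vy=-1.785
  bounce: vy ← 0.56·1.785 = 1.000

1 3.167 16.470 21.377
2 2.033 5.165 35.097
3 1.138 1.620 42.781
4 0.637 0.508 47.084
5 0.357 0.159 49.493
final: 49.493 1.000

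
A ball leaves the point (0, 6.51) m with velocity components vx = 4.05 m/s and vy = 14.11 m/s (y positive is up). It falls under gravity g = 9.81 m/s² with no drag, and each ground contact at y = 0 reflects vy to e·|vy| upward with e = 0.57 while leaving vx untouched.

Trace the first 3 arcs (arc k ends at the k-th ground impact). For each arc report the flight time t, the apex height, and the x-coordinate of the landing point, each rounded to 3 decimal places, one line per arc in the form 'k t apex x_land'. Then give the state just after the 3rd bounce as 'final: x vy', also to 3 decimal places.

Arc 1: start y=6.510, vy=14.110 → t=3.281, apex=16.657, x_land=13.289, impact vy=-18.078
  bounce: vy ← 0.57·18.078 = 10.305
Arc 2: start y=0.000, vy=10.305 → t=2.101, apex=5.412, x_land=21.797, impact vy=-10.305
  bounce: vy ← 0.57·10.305 = 5.874
Arc 3: start y=0.000, vy=5.874 → t=1.197, apex=1.758, x_land=26.647, impact vy=-5.874
  bounce: vy ← 0.57·5.874 = 3.348

1 3.281 16.657 13.289
2 2.101 5.412 21.797
3 1.197 1.758 26.647
final: 26.647 3.348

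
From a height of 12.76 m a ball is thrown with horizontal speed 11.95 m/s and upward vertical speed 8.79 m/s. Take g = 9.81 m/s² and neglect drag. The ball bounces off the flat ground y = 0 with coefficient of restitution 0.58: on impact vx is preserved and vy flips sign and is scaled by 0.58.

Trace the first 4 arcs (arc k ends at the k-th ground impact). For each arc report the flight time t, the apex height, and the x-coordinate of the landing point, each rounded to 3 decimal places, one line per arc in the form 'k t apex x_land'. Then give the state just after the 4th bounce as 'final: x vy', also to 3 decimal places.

Arc 1: start y=12.760, vy=8.790 → t=2.741, apex=16.698, x_land=32.756, impact vy=-18.100
  bounce: vy ← 0.58·18.100 = 10.498
Arc 2: start y=0.000, vy=10.498 → t=2.140, apex=5.617, x_land=58.332, impact vy=-10.498
  bounce: vy ← 0.58·10.498 = 6.089
Arc 3: start y=0.000, vy=6.089 → t=1.241, apex=1.890, x_land=73.167, impact vy=-6.089
  bounce: vy ← 0.58·6.089 = 3.532
Arc 4: start y=0.000, vy=3.532 → t=0.720, apex=0.636, x_land=81.771, impact vy=-3.532
  bounce: vy ← 0.58·3.532 = 2.048

1 2.741 16.698 32.756
2 2.140 5.617 58.332
3 1.241 1.890 73.167
4 0.720 0.636 81.771
final: 81.771 2.048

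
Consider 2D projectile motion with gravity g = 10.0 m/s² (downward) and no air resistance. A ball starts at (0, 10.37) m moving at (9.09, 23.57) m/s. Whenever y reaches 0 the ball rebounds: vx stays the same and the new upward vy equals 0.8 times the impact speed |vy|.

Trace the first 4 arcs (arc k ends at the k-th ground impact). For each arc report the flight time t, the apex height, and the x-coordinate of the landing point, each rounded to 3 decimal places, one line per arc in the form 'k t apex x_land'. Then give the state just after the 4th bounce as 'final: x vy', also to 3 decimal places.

1 5.119 38.147 46.533
2 4.419 24.414 86.706
3 3.536 15.625 118.844
4 2.828 10.000 144.554
final: 144.554 11.314

Arc 1: start y=10.370, vy=23.570 → t=5.119, apex=38.147, x_land=46.533, impact vy=-27.621
  bounce: vy ← 0.8·27.621 = 22.097
Arc 2: start y=0.000, vy=22.097 → t=4.419, apex=24.414, x_land=86.706, impact vy=-22.097
  bounce: vy ← 0.8·22.097 = 17.678
Arc 3: start y=0.000, vy=17.678 → t=3.536, apex=15.625, x_land=118.844, impact vy=-17.678
  bounce: vy ← 0.8·17.678 = 14.142
Arc 4: start y=0.000, vy=14.142 → t=2.828, apex=10.000, x_land=144.554, impact vy=-14.142
  bounce: vy ← 0.8·14.142 = 11.314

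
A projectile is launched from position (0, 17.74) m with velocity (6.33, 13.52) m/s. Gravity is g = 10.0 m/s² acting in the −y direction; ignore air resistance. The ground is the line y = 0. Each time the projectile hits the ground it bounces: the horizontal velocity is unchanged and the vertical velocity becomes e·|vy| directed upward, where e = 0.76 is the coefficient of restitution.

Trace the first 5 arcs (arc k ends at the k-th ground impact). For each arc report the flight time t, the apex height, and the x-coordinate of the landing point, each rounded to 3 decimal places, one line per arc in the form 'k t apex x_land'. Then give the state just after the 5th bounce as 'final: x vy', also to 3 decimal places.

Arc 1: start y=17.740, vy=13.520 → t=3.671, apex=26.880, x_land=23.235, impact vy=-23.186
  bounce: vy ← 0.76·23.186 = 17.621
Arc 2: start y=0.000, vy=17.621 → t=3.524, apex=15.526, x_land=45.544, impact vy=-17.621
  bounce: vy ← 0.76·17.621 = 13.392
Arc 3: start y=0.000, vy=13.392 → t=2.678, apex=8.968, x_land=62.498, impact vy=-13.392
  bounce: vy ← 0.76·13.392 = 10.178
Arc 4: start y=0.000, vy=10.178 → t=2.036, apex=5.180, x_land=75.384, impact vy=-10.178
  bounce: vy ← 0.76·10.178 = 7.735
Arc 5: start y=0.000, vy=7.735 → t=1.547, apex=2.992, x_land=85.177, impact vy=-7.735
  bounce: vy ← 0.76·7.735 = 5.879

1 3.671 26.880 23.235
2 3.524 15.526 45.544
3 2.678 8.968 62.498
4 2.036 5.180 75.384
5 1.547 2.992 85.177
final: 85.177 5.879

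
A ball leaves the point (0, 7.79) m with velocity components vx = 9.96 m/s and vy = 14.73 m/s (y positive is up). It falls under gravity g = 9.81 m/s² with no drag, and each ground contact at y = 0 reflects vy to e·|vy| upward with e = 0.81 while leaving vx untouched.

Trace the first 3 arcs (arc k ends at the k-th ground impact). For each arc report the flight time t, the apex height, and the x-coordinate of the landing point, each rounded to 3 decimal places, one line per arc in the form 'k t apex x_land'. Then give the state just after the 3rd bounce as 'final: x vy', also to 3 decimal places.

1 3.462 18.849 34.480
2 3.176 12.367 66.110
3 2.572 8.114 91.730
final: 91.730 10.220

Arc 1: start y=7.790, vy=14.730 → t=3.462, apex=18.849, x_land=34.480, impact vy=-19.231
  bounce: vy ← 0.81·19.231 = 15.577
Arc 2: start y=0.000, vy=15.577 → t=3.176, apex=12.367, x_land=66.110, impact vy=-15.577
  bounce: vy ← 0.81·15.577 = 12.617
Arc 3: start y=0.000, vy=12.617 → t=2.572, apex=8.114, x_land=91.730, impact vy=-12.617
  bounce: vy ← 0.81·12.617 = 10.220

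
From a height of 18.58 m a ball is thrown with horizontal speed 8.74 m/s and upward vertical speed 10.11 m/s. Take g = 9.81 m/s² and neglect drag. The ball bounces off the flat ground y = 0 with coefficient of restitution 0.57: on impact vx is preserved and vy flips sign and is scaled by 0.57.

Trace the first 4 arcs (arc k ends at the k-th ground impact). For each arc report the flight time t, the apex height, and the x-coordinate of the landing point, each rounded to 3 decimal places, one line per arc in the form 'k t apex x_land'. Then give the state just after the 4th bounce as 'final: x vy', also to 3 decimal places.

1 3.233 23.790 28.255
2 2.511 7.729 50.198
3 1.431 2.511 62.705
4 0.816 0.816 69.835
final: 69.835 2.281

Arc 1: start y=18.580, vy=10.110 → t=3.233, apex=23.790, x_land=28.255, impact vy=-21.604
  bounce: vy ← 0.57·21.604 = 12.315
Arc 2: start y=0.000, vy=12.315 → t=2.511, apex=7.729, x_land=50.198, impact vy=-12.315
  bounce: vy ← 0.57·12.315 = 7.019
Arc 3: start y=0.000, vy=7.019 → t=1.431, apex=2.511, x_land=62.705, impact vy=-7.019
  bounce: vy ← 0.57·7.019 = 4.001
Arc 4: start y=0.000, vy=4.001 → t=0.816, apex=0.816, x_land=69.835, impact vy=-4.001
  bounce: vy ← 0.57·4.001 = 2.281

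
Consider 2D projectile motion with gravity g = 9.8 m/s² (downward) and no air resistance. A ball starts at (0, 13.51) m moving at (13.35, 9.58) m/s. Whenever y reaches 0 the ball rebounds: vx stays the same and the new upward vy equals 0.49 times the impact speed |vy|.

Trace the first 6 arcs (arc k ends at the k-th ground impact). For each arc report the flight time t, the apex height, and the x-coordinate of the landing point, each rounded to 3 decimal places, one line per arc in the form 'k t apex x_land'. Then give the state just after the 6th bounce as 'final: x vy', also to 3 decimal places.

Arc 1: start y=13.510, vy=9.580 → t=2.904, apex=18.192, x_land=38.774, impact vy=-18.883
  bounce: vy ← 0.49·18.883 = 9.253
Arc 2: start y=0.000, vy=9.253 → t=1.888, apex=4.368, x_land=63.983, impact vy=-9.253
  bounce: vy ← 0.49·9.253 = 4.534
Arc 3: start y=0.000, vy=4.534 → t=0.925, apex=1.049, x_land=76.335, impact vy=-4.534
  bounce: vy ← 0.49·4.534 = 2.222
Arc 4: start y=0.000, vy=2.222 → t=0.453, apex=0.252, x_land=82.388, impact vy=-2.222
  bounce: vy ← 0.49·2.222 = 1.089
Arc 5: start y=0.000, vy=1.089 → t=0.222, apex=0.060, x_land=85.354, impact vy=-1.089
  bounce: vy ← 0.49·1.089 = 0.533
Arc 6: start y=0.000, vy=0.533 → t=0.109, apex=0.015, x_land=86.807, impact vy=-0.533
  bounce: vy ← 0.49·0.533 = 0.261

1 2.904 18.192 38.774
2 1.888 4.368 63.983
3 0.925 1.049 76.335
4 0.453 0.252 82.388
5 0.222 0.060 85.354
6 0.109 0.015 86.807
final: 86.807 0.261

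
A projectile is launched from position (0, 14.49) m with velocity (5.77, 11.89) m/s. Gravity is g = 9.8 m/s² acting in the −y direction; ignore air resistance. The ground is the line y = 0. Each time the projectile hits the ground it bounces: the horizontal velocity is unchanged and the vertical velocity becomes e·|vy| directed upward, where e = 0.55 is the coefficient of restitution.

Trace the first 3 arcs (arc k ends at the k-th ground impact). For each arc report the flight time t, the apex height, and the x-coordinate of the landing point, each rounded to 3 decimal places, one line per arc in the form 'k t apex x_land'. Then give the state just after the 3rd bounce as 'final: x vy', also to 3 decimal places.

1 3.318 21.703 19.144
2 2.315 6.565 32.501
3 1.273 1.986 39.848
final: 39.848 3.431

Arc 1: start y=14.490, vy=11.890 → t=3.318, apex=21.703, x_land=19.144, impact vy=-20.625
  bounce: vy ← 0.55·20.625 = 11.344
Arc 2: start y=0.000, vy=11.344 → t=2.315, apex=6.565, x_land=32.501, impact vy=-11.344
  bounce: vy ← 0.55·11.344 = 6.239
Arc 3: start y=0.000, vy=6.239 → t=1.273, apex=1.986, x_land=39.848, impact vy=-6.239
  bounce: vy ← 0.55·6.239 = 3.431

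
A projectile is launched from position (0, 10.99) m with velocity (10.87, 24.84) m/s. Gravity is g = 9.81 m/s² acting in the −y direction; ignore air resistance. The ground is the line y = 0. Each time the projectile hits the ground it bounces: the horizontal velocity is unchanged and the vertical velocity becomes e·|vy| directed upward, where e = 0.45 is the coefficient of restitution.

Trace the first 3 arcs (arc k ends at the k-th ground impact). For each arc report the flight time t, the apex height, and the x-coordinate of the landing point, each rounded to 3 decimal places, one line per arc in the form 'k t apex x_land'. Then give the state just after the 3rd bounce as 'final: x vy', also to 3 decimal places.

1 5.474 42.439 59.498
2 2.647 8.594 88.274
3 1.191 1.740 101.223
final: 101.223 2.629

Arc 1: start y=10.990, vy=24.840 → t=5.474, apex=42.439, x_land=59.498, impact vy=-28.856
  bounce: vy ← 0.45·28.856 = 12.985
Arc 2: start y=0.000, vy=12.985 → t=2.647, apex=8.594, x_land=88.274, impact vy=-12.985
  bounce: vy ← 0.45·12.985 = 5.843
Arc 3: start y=0.000, vy=5.843 → t=1.191, apex=1.740, x_land=101.223, impact vy=-5.843
  bounce: vy ← 0.45·5.843 = 2.629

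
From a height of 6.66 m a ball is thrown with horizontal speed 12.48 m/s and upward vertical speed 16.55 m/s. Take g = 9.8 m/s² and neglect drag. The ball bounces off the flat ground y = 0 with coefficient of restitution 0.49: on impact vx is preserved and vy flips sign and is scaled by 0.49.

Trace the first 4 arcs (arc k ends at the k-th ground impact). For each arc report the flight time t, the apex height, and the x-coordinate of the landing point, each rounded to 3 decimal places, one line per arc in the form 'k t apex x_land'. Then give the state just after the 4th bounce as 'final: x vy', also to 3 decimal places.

1 3.741 20.635 46.686
2 2.011 4.954 71.784
3 0.985 1.190 84.082
4 0.483 0.286 90.108
final: 90.108 1.159

Arc 1: start y=6.660, vy=16.550 → t=3.741, apex=20.635, x_land=46.686, impact vy=-20.111
  bounce: vy ← 0.49·20.111 = 9.854
Arc 2: start y=0.000, vy=9.854 → t=2.011, apex=4.954, x_land=71.784, impact vy=-9.854
  bounce: vy ← 0.49·9.854 = 4.829
Arc 3: start y=0.000, vy=4.829 → t=0.985, apex=1.190, x_land=84.082, impact vy=-4.829
  bounce: vy ← 0.49·4.829 = 2.366
Arc 4: start y=0.000, vy=2.366 → t=0.483, apex=0.286, x_land=90.108, impact vy=-2.366
  bounce: vy ← 0.49·2.366 = 1.159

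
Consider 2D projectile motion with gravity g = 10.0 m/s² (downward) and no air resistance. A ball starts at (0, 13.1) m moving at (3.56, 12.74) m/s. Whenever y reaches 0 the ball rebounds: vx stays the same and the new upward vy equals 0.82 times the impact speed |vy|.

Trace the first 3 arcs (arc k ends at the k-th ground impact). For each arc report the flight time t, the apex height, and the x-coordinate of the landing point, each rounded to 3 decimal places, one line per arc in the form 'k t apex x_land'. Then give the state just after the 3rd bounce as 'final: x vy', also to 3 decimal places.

Arc 1: start y=13.100, vy=12.740 → t=3.334, apex=21.215, x_land=11.869, impact vy=-20.599
  bounce: vy ← 0.82·20.599 = 16.891
Arc 2: start y=0.000, vy=16.891 → t=3.378, apex=14.265, x_land=23.895, impact vy=-16.891
  bounce: vy ← 0.82·16.891 = 13.851
Arc 3: start y=0.000, vy=13.851 → t=2.770, apex=9.592, x_land=33.757, impact vy=-13.851
  bounce: vy ← 0.82·13.851 = 11.357

1 3.334 21.215 11.869
2 3.378 14.265 23.895
3 2.770 9.592 33.757
final: 33.757 11.357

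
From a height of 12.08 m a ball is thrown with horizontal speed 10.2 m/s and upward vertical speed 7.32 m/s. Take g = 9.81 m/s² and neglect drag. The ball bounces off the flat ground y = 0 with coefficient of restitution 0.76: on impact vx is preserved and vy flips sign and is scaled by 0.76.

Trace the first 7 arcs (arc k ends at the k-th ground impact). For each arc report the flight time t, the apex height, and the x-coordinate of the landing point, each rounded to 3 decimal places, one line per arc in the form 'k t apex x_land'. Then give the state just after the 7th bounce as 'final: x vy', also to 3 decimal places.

1 2.484 14.811 25.335
2 2.641 8.555 52.277
3 2.007 4.941 72.752
4 1.526 2.854 88.313
5 1.159 1.649 100.140
6 0.881 0.952 109.128
7 0.670 0.550 115.959
final: 115.959 2.497

Arc 1: start y=12.080, vy=7.320 → t=2.484, apex=14.811, x_land=25.335, impact vy=-17.047
  bounce: vy ← 0.76·17.047 = 12.956
Arc 2: start y=0.000, vy=12.956 → t=2.641, apex=8.555, x_land=52.277, impact vy=-12.956
  bounce: vy ← 0.76·12.956 = 9.846
Arc 3: start y=0.000, vy=9.846 → t=2.007, apex=4.941, x_land=72.752, impact vy=-9.846
  bounce: vy ← 0.76·9.846 = 7.483
Arc 4: start y=0.000, vy=7.483 → t=1.526, apex=2.854, x_land=88.313, impact vy=-7.483
  bounce: vy ← 0.76·7.483 = 5.687
Arc 5: start y=0.000, vy=5.687 → t=1.159, apex=1.649, x_land=100.140, impact vy=-5.687
  bounce: vy ← 0.76·5.687 = 4.322
Arc 6: start y=0.000, vy=4.322 → t=0.881, apex=0.952, x_land=109.128, impact vy=-4.322
  bounce: vy ← 0.76·4.322 = 3.285
Arc 7: start y=0.000, vy=3.285 → t=0.670, apex=0.550, x_land=115.959, impact vy=-3.285
  bounce: vy ← 0.76·3.285 = 2.497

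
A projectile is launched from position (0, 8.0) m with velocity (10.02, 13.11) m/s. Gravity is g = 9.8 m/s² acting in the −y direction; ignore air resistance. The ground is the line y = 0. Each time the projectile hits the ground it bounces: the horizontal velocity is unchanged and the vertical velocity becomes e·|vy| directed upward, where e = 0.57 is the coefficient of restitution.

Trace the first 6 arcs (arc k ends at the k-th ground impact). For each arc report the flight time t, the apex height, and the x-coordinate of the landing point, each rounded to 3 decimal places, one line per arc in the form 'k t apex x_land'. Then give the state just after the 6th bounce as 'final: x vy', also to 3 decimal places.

1 3.188 16.769 31.941
2 2.109 5.448 53.072
3 1.202 1.770 65.117
4 0.685 0.575 71.982
5 0.391 0.187 75.896
6 0.223 0.061 78.126
final: 78.126 0.622

Arc 1: start y=8.000, vy=13.110 → t=3.188, apex=16.769, x_land=31.941, impact vy=-18.129
  bounce: vy ← 0.57·18.129 = 10.334
Arc 2: start y=0.000, vy=10.334 → t=2.109, apex=5.448, x_land=53.072, impact vy=-10.334
  bounce: vy ← 0.57·10.334 = 5.890
Arc 3: start y=0.000, vy=5.890 → t=1.202, apex=1.770, x_land=65.117, impact vy=-5.890
  bounce: vy ← 0.57·5.890 = 3.357
Arc 4: start y=0.000, vy=3.357 → t=0.685, apex=0.575, x_land=71.982, impact vy=-3.357
  bounce: vy ← 0.57·3.357 = 1.914
Arc 5: start y=0.000, vy=1.914 → t=0.391, apex=0.187, x_land=75.896, impact vy=-1.914
  bounce: vy ← 0.57·1.914 = 1.091
Arc 6: start y=0.000, vy=1.091 → t=0.223, apex=0.061, x_land=78.126, impact vy=-1.091
  bounce: vy ← 0.57·1.091 = 0.622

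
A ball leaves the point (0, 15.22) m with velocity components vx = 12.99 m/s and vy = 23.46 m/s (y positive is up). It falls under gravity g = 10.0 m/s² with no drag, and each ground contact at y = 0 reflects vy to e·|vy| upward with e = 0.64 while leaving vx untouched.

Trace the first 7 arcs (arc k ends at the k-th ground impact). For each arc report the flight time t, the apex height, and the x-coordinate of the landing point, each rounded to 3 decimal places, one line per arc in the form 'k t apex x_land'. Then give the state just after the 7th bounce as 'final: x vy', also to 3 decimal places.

1 5.270 42.739 68.453
2 3.742 17.506 117.065
3 2.395 7.170 148.177
4 1.533 2.937 168.088
5 0.981 1.203 180.831
6 0.628 0.493 188.987
7 0.402 0.202 194.207
final: 194.207 1.286

Arc 1: start y=15.220, vy=23.460 → t=5.270, apex=42.739, x_land=68.453, impact vy=-29.236
  bounce: vy ← 0.64·29.236 = 18.711
Arc 2: start y=0.000, vy=18.711 → t=3.742, apex=17.506, x_land=117.065, impact vy=-18.711
  bounce: vy ← 0.64·18.711 = 11.975
Arc 3: start y=0.000, vy=11.975 → t=2.395, apex=7.170, x_land=148.177, impact vy=-11.975
  bounce: vy ← 0.64·11.975 = 7.664
Arc 4: start y=0.000, vy=7.664 → t=1.533, apex=2.937, x_land=168.088, impact vy=-7.664
  bounce: vy ← 0.64·7.664 = 4.905
Arc 5: start y=0.000, vy=4.905 → t=0.981, apex=1.203, x_land=180.831, impact vy=-4.905
  bounce: vy ← 0.64·4.905 = 3.139
Arc 6: start y=0.000, vy=3.139 → t=0.628, apex=0.493, x_land=188.987, impact vy=-3.139
  bounce: vy ← 0.64·3.139 = 2.009
Arc 7: start y=0.000, vy=2.009 → t=0.402, apex=0.202, x_land=194.207, impact vy=-2.009
  bounce: vy ← 0.64·2.009 = 1.286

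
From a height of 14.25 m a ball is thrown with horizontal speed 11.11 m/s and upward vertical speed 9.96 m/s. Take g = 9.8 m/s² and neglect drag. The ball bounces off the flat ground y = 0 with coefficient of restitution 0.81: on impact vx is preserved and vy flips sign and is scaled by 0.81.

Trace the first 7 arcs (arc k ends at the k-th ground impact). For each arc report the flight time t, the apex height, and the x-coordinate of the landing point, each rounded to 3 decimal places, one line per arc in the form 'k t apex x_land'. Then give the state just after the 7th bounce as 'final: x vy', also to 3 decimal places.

Arc 1: start y=14.250, vy=9.960 → t=3.002, apex=19.311, x_land=33.347, impact vy=-19.455
  bounce: vy ← 0.81·19.455 = 15.759
Arc 2: start y=0.000, vy=15.759 → t=3.216, apex=12.670, x_land=69.077, impact vy=-15.759
  bounce: vy ← 0.81·15.759 = 12.765
Arc 3: start y=0.000, vy=12.765 → t=2.605, apex=8.313, x_land=98.019, impact vy=-12.765
  bounce: vy ← 0.81·12.765 = 10.339
Arc 4: start y=0.000, vy=10.339 → t=2.110, apex=5.454, x_land=121.462, impact vy=-10.339
  bounce: vy ← 0.81·10.339 = 8.375
Arc 5: start y=0.000, vy=8.375 → t=1.709, apex=3.578, x_land=140.450, impact vy=-8.375
  bounce: vy ← 0.81·8.375 = 6.784
Arc 6: start y=0.000, vy=6.784 → t=1.384, apex=2.348, x_land=155.831, impact vy=-6.784
  bounce: vy ← 0.81·6.784 = 5.495
Arc 7: start y=0.000, vy=5.495 → t=1.121, apex=1.540, x_land=168.289, impact vy=-5.495
  bounce: vy ← 0.81·5.495 = 4.451

1 3.002 19.311 33.347
2 3.216 12.670 69.077
3 2.605 8.313 98.019
4 2.110 5.454 121.462
5 1.709 3.578 140.450
6 1.384 2.348 155.831
7 1.121 1.540 168.289
final: 168.289 4.451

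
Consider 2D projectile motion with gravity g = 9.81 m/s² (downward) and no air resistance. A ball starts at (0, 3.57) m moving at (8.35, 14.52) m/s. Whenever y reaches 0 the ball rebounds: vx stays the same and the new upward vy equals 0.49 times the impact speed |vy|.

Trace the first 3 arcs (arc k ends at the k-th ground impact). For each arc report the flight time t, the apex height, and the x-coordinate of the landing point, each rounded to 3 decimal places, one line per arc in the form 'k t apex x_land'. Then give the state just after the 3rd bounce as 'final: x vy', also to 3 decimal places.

1 3.189 14.316 26.624
2 1.674 3.437 40.604
3 0.820 0.825 47.454
final: 47.454 1.972

Arc 1: start y=3.570, vy=14.520 → t=3.189, apex=14.316, x_land=26.624, impact vy=-16.759
  bounce: vy ← 0.49·16.759 = 8.212
Arc 2: start y=0.000, vy=8.212 → t=1.674, apex=3.437, x_land=40.604, impact vy=-8.212
  bounce: vy ← 0.49·8.212 = 4.024
Arc 3: start y=0.000, vy=4.024 → t=0.820, apex=0.825, x_land=47.454, impact vy=-4.024
  bounce: vy ← 0.49·4.024 = 1.972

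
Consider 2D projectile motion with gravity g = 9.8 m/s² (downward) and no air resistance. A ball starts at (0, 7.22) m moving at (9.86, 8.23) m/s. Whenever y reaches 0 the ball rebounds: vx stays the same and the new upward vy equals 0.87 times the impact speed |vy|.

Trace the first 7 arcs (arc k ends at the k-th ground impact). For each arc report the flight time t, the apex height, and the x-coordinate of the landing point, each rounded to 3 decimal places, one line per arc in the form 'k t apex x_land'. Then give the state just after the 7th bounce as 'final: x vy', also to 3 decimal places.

1 2.316 10.676 22.834
2 2.568 8.080 48.158
3 2.234 6.116 70.190
4 1.944 4.629 89.357
5 1.691 3.504 106.033
6 1.471 2.652 120.541
7 1.280 2.007 133.163
final: 133.163 5.457

Arc 1: start y=7.220, vy=8.230 → t=2.316, apex=10.676, x_land=22.834, impact vy=-14.465
  bounce: vy ← 0.87·14.465 = 12.585
Arc 2: start y=0.000, vy=12.585 → t=2.568, apex=8.080, x_land=48.158, impact vy=-12.585
  bounce: vy ← 0.87·12.585 = 10.949
Arc 3: start y=0.000, vy=10.949 → t=2.234, apex=6.116, x_land=70.190, impact vy=-10.949
  bounce: vy ← 0.87·10.949 = 9.525
Arc 4: start y=0.000, vy=9.525 → t=1.944, apex=4.629, x_land=89.357, impact vy=-9.525
  bounce: vy ← 0.87·9.525 = 8.287
Arc 5: start y=0.000, vy=8.287 → t=1.691, apex=3.504, x_land=106.033, impact vy=-8.287
  bounce: vy ← 0.87·8.287 = 7.210
Arc 6: start y=0.000, vy=7.210 → t=1.471, apex=2.652, x_land=120.541, impact vy=-7.210
  bounce: vy ← 0.87·7.210 = 6.273
Arc 7: start y=0.000, vy=6.273 → t=1.280, apex=2.007, x_land=133.163, impact vy=-6.273
  bounce: vy ← 0.87·6.273 = 5.457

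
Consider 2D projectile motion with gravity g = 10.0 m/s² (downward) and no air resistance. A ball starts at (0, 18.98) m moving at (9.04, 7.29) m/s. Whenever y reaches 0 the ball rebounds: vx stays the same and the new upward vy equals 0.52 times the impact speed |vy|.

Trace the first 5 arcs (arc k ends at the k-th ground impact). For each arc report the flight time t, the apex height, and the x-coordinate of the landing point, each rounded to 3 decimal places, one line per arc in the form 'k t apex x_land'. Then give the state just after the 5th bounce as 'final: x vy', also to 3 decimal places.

Arc 1: start y=18.980, vy=7.290 → t=2.809, apex=21.637, x_land=25.396, impact vy=-20.803
  bounce: vy ← 0.52·20.803 = 10.817
Arc 2: start y=0.000, vy=10.817 → t=2.163, apex=5.851, x_land=44.953, impact vy=-10.817
  bounce: vy ← 0.52·10.817 = 5.625
Arc 3: start y=0.000, vy=5.625 → t=1.125, apex=1.582, x_land=55.123, impact vy=-5.625
  bounce: vy ← 0.52·5.625 = 2.925
Arc 4: start y=0.000, vy=2.925 → t=0.585, apex=0.428, x_land=60.412, impact vy=-2.925
  bounce: vy ← 0.52·2.925 = 1.521
Arc 5: start y=0.000, vy=1.521 → t=0.304, apex=0.116, x_land=63.162, impact vy=-1.521
  bounce: vy ← 0.52·1.521 = 0.791

1 2.809 21.637 25.396
2 2.163 5.851 44.953
3 1.125 1.582 55.123
4 0.585 0.428 60.412
5 0.304 0.116 63.162
final: 63.162 0.791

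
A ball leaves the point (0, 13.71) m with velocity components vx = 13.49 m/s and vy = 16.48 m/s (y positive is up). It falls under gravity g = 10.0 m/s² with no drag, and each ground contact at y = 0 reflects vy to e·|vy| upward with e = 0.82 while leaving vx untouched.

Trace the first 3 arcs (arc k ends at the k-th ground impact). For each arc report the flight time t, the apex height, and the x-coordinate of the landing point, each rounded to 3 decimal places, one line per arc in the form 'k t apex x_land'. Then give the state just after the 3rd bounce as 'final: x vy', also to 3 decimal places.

1 3.984 27.290 53.747
2 3.831 18.349 105.433
3 3.142 12.338 147.815
final: 147.815 12.881

Arc 1: start y=13.710, vy=16.480 → t=3.984, apex=27.290, x_land=53.747, impact vy=-23.362
  bounce: vy ← 0.82·23.362 = 19.157
Arc 2: start y=0.000, vy=19.157 → t=3.831, apex=18.349, x_land=105.433, impact vy=-19.157
  bounce: vy ← 0.82·19.157 = 15.709
Arc 3: start y=0.000, vy=15.709 → t=3.142, apex=12.338, x_land=147.815, impact vy=-15.709
  bounce: vy ← 0.82·15.709 = 12.881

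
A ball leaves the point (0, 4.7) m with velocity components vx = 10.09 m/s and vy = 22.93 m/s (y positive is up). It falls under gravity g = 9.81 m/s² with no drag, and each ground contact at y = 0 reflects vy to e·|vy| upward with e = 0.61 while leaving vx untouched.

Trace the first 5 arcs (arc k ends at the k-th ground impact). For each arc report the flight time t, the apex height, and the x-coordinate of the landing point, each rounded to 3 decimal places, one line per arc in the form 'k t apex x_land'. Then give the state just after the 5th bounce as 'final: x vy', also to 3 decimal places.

1 4.872 31.498 49.154
2 3.092 11.721 80.348
3 1.886 4.361 99.377
4 1.150 1.623 110.984
5 0.702 0.604 118.064
final: 118.064 2.100

Arc 1: start y=4.700, vy=22.930 → t=4.872, apex=31.498, x_land=49.154, impact vy=-24.860
  bounce: vy ← 0.61·24.860 = 15.164
Arc 2: start y=0.000, vy=15.164 → t=3.092, apex=11.721, x_land=80.348, impact vy=-15.164
  bounce: vy ← 0.61·15.164 = 9.250
Arc 3: start y=0.000, vy=9.250 → t=1.886, apex=4.361, x_land=99.377, impact vy=-9.250
  bounce: vy ← 0.61·9.250 = 5.643
Arc 4: start y=0.000, vy=5.643 → t=1.150, apex=1.623, x_land=110.984, impact vy=-5.643
  bounce: vy ← 0.61·5.643 = 3.442
Arc 5: start y=0.000, vy=3.442 → t=0.702, apex=0.604, x_land=118.064, impact vy=-3.442
  bounce: vy ← 0.61·3.442 = 2.100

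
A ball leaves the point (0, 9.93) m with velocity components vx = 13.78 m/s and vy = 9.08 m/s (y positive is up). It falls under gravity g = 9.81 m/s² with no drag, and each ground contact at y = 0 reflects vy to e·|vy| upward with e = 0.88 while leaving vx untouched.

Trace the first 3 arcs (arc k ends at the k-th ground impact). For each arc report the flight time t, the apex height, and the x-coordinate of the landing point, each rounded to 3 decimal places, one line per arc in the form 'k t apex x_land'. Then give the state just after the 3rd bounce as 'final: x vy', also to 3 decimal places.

Arc 1: start y=9.930, vy=9.080 → t=2.623, apex=14.132, x_land=36.145, impact vy=-16.652
  bounce: vy ← 0.88·16.652 = 14.653
Arc 2: start y=0.000, vy=14.653 → t=2.987, apex=10.944, x_land=77.312, impact vy=-14.653
  bounce: vy ← 0.88·14.653 = 12.895
Arc 3: start y=0.000, vy=12.895 → t=2.629, apex=8.475, x_land=113.538, impact vy=-12.895
  bounce: vy ← 0.88·12.895 = 11.348

1 2.623 14.132 36.145
2 2.987 10.944 77.312
3 2.629 8.475 113.538
final: 113.538 11.348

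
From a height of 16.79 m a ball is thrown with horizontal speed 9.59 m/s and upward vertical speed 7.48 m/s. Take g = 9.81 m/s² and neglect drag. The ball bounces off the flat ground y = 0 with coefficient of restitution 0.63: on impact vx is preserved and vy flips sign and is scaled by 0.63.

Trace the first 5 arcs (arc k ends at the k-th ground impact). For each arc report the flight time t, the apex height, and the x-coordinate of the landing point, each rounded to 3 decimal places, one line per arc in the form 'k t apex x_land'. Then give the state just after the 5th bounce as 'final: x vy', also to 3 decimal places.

Arc 1: start y=16.790, vy=7.480 → t=2.764, apex=19.642, x_land=26.503, impact vy=-19.631
  bounce: vy ← 0.63·19.631 = 12.367
Arc 2: start y=0.000, vy=12.367 → t=2.521, apex=7.796, x_land=50.683, impact vy=-12.367
  bounce: vy ← 0.63·12.367 = 7.791
Arc 3: start y=0.000, vy=7.791 → t=1.588, apex=3.094, x_land=65.917, impact vy=-7.791
  bounce: vy ← 0.63·7.791 = 4.909
Arc 4: start y=0.000, vy=4.909 → t=1.001, apex=1.228, x_land=75.514, impact vy=-4.909
  bounce: vy ← 0.63·4.909 = 3.092
Arc 5: start y=0.000, vy=3.092 → t=0.630, apex=0.487, x_land=81.560, impact vy=-3.092
  bounce: vy ← 0.63·3.092 = 1.948

1 2.764 19.642 26.503
2 2.521 7.796 50.683
3 1.588 3.094 65.917
4 1.001 1.228 75.514
5 0.630 0.487 81.560
final: 81.560 1.948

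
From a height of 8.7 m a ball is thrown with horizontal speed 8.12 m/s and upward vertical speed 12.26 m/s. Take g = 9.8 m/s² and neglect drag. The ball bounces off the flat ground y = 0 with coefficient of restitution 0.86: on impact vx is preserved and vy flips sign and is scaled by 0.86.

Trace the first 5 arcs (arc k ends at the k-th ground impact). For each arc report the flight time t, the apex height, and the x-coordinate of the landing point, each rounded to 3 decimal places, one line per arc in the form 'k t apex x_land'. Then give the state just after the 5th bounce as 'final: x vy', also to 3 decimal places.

1 3.079 16.369 24.999
2 3.144 12.106 50.526
3 2.704 8.954 72.479
4 2.325 6.622 91.359
5 2.000 4.898 107.595
final: 107.595 8.426

Arc 1: start y=8.700, vy=12.260 → t=3.079, apex=16.369, x_land=24.999, impact vy=-17.912
  bounce: vy ← 0.86·17.912 = 15.404
Arc 2: start y=0.000, vy=15.404 → t=3.144, apex=12.106, x_land=50.526, impact vy=-15.404
  bounce: vy ← 0.86·15.404 = 13.247
Arc 3: start y=0.000, vy=13.247 → t=2.704, apex=8.954, x_land=72.479, impact vy=-13.247
  bounce: vy ← 0.86·13.247 = 11.393
Arc 4: start y=0.000, vy=11.393 → t=2.325, apex=6.622, x_land=91.359, impact vy=-11.393
  bounce: vy ← 0.86·11.393 = 9.798
Arc 5: start y=0.000, vy=9.798 → t=2.000, apex=4.898, x_land=107.595, impact vy=-9.798
  bounce: vy ← 0.86·9.798 = 8.426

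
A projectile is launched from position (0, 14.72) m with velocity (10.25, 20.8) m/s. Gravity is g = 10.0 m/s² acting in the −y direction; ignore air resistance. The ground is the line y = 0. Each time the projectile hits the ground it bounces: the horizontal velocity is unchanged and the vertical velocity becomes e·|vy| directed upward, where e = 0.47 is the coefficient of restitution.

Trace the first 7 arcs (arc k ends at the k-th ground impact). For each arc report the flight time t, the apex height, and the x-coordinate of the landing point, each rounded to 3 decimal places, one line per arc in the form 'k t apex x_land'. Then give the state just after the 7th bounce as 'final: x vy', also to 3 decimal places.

1 4.776 36.352 48.958
2 2.535 8.030 74.937
3 1.191 1.774 87.148
4 0.560 0.392 92.887
5 0.263 0.087 95.584
6 0.124 0.019 96.852
7 0.058 0.004 97.447
final: 97.447 0.137

Arc 1: start y=14.720, vy=20.800 → t=4.776, apex=36.352, x_land=48.958, impact vy=-26.964
  bounce: vy ← 0.47·26.964 = 12.673
Arc 2: start y=0.000, vy=12.673 → t=2.535, apex=8.030, x_land=74.937, impact vy=-12.673
  bounce: vy ← 0.47·12.673 = 5.956
Arc 3: start y=0.000, vy=5.956 → t=1.191, apex=1.774, x_land=87.148, impact vy=-5.956
  bounce: vy ← 0.47·5.956 = 2.799
Arc 4: start y=0.000, vy=2.799 → t=0.560, apex=0.392, x_land=92.887, impact vy=-2.799
  bounce: vy ← 0.47·2.799 = 1.316
Arc 5: start y=0.000, vy=1.316 → t=0.263, apex=0.087, x_land=95.584, impact vy=-1.316
  bounce: vy ← 0.47·1.316 = 0.618
Arc 6: start y=0.000, vy=0.618 → t=0.124, apex=0.019, x_land=96.852, impact vy=-0.618
  bounce: vy ← 0.47·0.618 = 0.291
Arc 7: start y=0.000, vy=0.291 → t=0.058, apex=0.004, x_land=97.447, impact vy=-0.291
  bounce: vy ← 0.47·0.291 = 0.137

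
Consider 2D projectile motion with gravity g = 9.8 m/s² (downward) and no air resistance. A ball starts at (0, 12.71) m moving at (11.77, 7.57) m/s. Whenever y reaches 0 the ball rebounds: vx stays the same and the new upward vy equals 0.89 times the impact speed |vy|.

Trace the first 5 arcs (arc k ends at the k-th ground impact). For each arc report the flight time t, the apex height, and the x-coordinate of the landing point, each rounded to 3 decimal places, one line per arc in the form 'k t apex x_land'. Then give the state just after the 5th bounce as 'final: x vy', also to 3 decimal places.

1 2.559 15.634 30.115
2 3.179 12.383 67.538
3 2.830 9.809 100.843
4 2.518 7.770 130.486
5 2.241 6.154 156.867
final: 156.867 9.775

Arc 1: start y=12.710, vy=7.570 → t=2.559, apex=15.634, x_land=30.115, impact vy=-17.505
  bounce: vy ← 0.89·17.505 = 15.579
Arc 2: start y=0.000, vy=15.579 → t=3.179, apex=12.383, x_land=67.538, impact vy=-15.579
  bounce: vy ← 0.89·15.579 = 13.866
Arc 3: start y=0.000, vy=13.866 → t=2.830, apex=9.809, x_land=100.843, impact vy=-13.866
  bounce: vy ← 0.89·13.866 = 12.340
Arc 4: start y=0.000, vy=12.340 → t=2.518, apex=7.770, x_land=130.486, impact vy=-12.340
  bounce: vy ← 0.89·12.340 = 10.983
Arc 5: start y=0.000, vy=10.983 → t=2.241, apex=6.154, x_land=156.867, impact vy=-10.983
  bounce: vy ← 0.89·10.983 = 9.775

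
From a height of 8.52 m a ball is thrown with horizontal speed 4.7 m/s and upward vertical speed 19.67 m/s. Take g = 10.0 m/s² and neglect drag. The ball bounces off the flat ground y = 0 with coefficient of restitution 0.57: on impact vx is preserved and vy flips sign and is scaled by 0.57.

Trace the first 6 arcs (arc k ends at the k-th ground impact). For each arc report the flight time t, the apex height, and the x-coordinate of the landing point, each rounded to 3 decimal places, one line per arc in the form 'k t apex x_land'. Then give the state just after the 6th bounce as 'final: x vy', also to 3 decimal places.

1 4.328 27.865 20.340
2 2.691 9.053 32.989
3 1.534 2.941 40.199
4 0.874 0.956 44.309
5 0.498 0.311 46.651
6 0.284 0.101 47.986
final: 47.986 0.810

Arc 1: start y=8.520, vy=19.670 → t=4.328, apex=27.865, x_land=20.340, impact vy=-23.607
  bounce: vy ← 0.57·23.607 = 13.456
Arc 2: start y=0.000, vy=13.456 → t=2.691, apex=9.053, x_land=32.989, impact vy=-13.456
  bounce: vy ← 0.57·13.456 = 7.670
Arc 3: start y=0.000, vy=7.670 → t=1.534, apex=2.941, x_land=40.199, impact vy=-7.670
  bounce: vy ← 0.57·7.670 = 4.372
Arc 4: start y=0.000, vy=4.372 → t=0.874, apex=0.956, x_land=44.309, impact vy=-4.372
  bounce: vy ← 0.57·4.372 = 2.492
Arc 5: start y=0.000, vy=2.492 → t=0.498, apex=0.311, x_land=46.651, impact vy=-2.492
  bounce: vy ← 0.57·2.492 = 1.420
Arc 6: start y=0.000, vy=1.420 → t=0.284, apex=0.101, x_land=47.986, impact vy=-1.420
  bounce: vy ← 0.57·1.420 = 0.810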